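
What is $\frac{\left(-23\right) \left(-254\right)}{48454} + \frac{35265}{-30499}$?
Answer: $- \frac{109325368}{105557039} \approx -1.0357$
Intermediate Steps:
$\frac{\left(-23\right) \left(-254\right)}{48454} + \frac{35265}{-30499} = 5842 \cdot \frac{1}{48454} + 35265 \left(- \frac{1}{30499}\right) = \frac{2921}{24227} - \frac{35265}{30499} = - \frac{109325368}{105557039}$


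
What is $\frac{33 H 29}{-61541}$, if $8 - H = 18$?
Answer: $\frac{9570}{61541} \approx 0.15551$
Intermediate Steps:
$H = -10$ ($H = 8 - 18 = -10$)
$\frac{33 H 29}{-61541} = \frac{33 \left(-10\right) 29}{-61541} = \left(-330\right) 29 \left(- \frac{1}{61541}\right) = \left(-9570\right) \left(- \frac{1}{61541}\right) = \frac{9570}{61541}$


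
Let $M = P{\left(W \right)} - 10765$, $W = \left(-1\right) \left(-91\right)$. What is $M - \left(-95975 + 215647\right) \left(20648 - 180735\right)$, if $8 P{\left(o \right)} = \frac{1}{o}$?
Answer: $\frac{13946966268873}{728} \approx 1.9158 \cdot 10^{10}$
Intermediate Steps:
$W = 91$
$P{\left(o \right)} = \frac{1}{8 o}$
$M = - \frac{7836919}{728}$ ($M = \frac{1}{8 \cdot 91} - 10765 = \frac{1}{8} \cdot \frac{1}{91} - 10765 = \frac{1}{728} - 10765 = - \frac{7836919}{728} \approx -10765.0$)
$M - \left(-95975 + 215647\right) \left(20648 - 180735\right) = - \frac{7836919}{728} - \left(-95975 + 215647\right) \left(20648 - 180735\right) = - \frac{7836919}{728} - 119672 \left(-160087\right) = - \frac{7836919}{728} - -19157931464 = - \frac{7836919}{728} + 19157931464 = \frac{13946966268873}{728}$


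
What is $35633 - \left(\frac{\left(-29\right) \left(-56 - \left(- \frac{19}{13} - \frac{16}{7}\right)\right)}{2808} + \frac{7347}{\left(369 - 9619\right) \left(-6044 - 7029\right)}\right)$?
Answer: $\frac{183505907225798839}{5149964547000} \approx 35632.0$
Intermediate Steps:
$35633 - \left(\frac{\left(-29\right) \left(-56 - \left(- \frac{19}{13} - \frac{16}{7}\right)\right)}{2808} + \frac{7347}{\left(369 - 9619\right) \left(-6044 - 7029\right)}\right) = 35633 - \left(- 29 \left(-56 - - \frac{341}{91}\right) \frac{1}{2808} + \frac{7347}{\left(-9250\right) \left(-13073\right)}\right) = 35633 - \left(- 29 \left(-56 + \left(\frac{16}{7} + \frac{19}{13}\right)\right) \frac{1}{2808} + \frac{7347}{120925250}\right) = 35633 - \left(- 29 \left(-56 + \frac{341}{91}\right) \frac{1}{2808} + 7347 \cdot \frac{1}{120925250}\right) = 35633 - \left(\left(-29\right) \left(- \frac{4755}{91}\right) \frac{1}{2808} + \frac{7347}{120925250}\right) = 35633 - \left(\frac{137895}{91} \cdot \frac{1}{2808} + \frac{7347}{120925250}\right) = 35633 - \left(\frac{45965}{85176} + \frac{7347}{120925250}\right) = 35633 - \frac{2779477452161}{5149964547000} = \frac{183505907225798839}{5149964547000}$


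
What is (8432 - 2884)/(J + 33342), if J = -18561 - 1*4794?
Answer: 5548/9987 ≈ 0.55552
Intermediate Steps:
J = -23355 (J = -18561 - 4794 = -23355)
(8432 - 2884)/(J + 33342) = (8432 - 2884)/(-23355 + 33342) = 5548/9987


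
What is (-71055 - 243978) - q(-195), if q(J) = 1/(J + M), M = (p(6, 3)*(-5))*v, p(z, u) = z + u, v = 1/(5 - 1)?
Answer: -259902221/825 ≈ -3.1503e+5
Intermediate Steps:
v = ¼ (v = 1/4 = ¼ ≈ 0.25000)
p(z, u) = u + z
M = -45/4 (M = ((3 + 6)*(-5))*(¼) = (9*(-5))*(¼) = -45*¼ = -45/4 ≈ -11.250)
q(J) = 1/(-45/4 + J) (q(J) = 1/(J - 45/4) = 1/(-45/4 + J))
(-71055 - 243978) - q(-195) = (-71055 - 243978) - 4/(-45 + 4*(-195)) = -315033 - 4/(-45 - 780) = -315033 - 4/(-825) = -315033 - 4*(-1)/825 = -315033 - 1*(-4/825) = -315033 + 4/825 = -259902221/825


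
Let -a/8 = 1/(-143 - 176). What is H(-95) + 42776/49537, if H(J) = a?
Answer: 14041840/15802303 ≈ 0.88859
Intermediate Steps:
a = 8/319 (a = -8/(-143 - 176) = -8/(-319) = -8*(-1/319) = 8/319 ≈ 0.025078)
H(J) = 8/319
H(-95) + 42776/49537 = 8/319 + 42776/49537 = 14041840/15802303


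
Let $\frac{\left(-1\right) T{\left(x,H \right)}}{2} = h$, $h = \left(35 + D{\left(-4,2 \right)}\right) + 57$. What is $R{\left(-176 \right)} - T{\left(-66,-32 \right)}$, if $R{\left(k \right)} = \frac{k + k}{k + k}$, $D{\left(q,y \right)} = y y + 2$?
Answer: $197$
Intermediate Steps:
$D{\left(q,y \right)} = 2 + y^{2}$ ($D{\left(q,y \right)} = y^{2} + 2 = 2 + y^{2}$)
$R{\left(k \right)} = 1$ ($R{\left(k \right)} = \frac{2 k}{2 k} = 2 k \frac{1}{2 k} = 1$)
$h = 98$ ($h = \left(35 + \left(2 + 2^{2}\right)\right) + 57 = \left(35 + \left(2 + 4\right)\right) + 57 = \left(35 + 6\right) + 57 = 41 + 57 = 98$)
$T{\left(x,H \right)} = -196$ ($T{\left(x,H \right)} = \left(-2\right) 98 = -196$)
$R{\left(-176 \right)} - T{\left(-66,-32 \right)} = 1 - -196 = 1 + 196 = 197$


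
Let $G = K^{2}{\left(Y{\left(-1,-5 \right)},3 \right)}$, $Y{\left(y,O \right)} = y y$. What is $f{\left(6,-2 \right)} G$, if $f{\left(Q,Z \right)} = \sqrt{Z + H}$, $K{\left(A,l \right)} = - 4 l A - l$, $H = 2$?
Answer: $0$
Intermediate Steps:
$Y{\left(y,O \right)} = y^{2}$
$K{\left(A,l \right)} = - l - 4 A l$ ($K{\left(A,l \right)} = - 4 A l - l = - l - 4 A l$)
$f{\left(Q,Z \right)} = \sqrt{2 + Z}$ ($f{\left(Q,Z \right)} = \sqrt{Z + 2} = \sqrt{2 + Z}$)
$G = 225$ ($G = \left(\left(-1\right) 3 \left(1 + 4 \left(-1\right)^{2}\right)\right)^{2} = \left(\left(-1\right) 3 \left(1 + 4 \cdot 1\right)\right)^{2} = \left(\left(-1\right) 3 \left(1 + 4\right)\right)^{2} = \left(\left(-1\right) 3 \cdot 5\right)^{2} = \left(-15\right)^{2} = 225$)
$f{\left(6,-2 \right)} G = \sqrt{2 - 2} \cdot 225 = \sqrt{0} \cdot 225 = 0 \cdot 225 = 0$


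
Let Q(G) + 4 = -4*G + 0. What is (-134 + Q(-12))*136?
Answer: -12240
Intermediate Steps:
Q(G) = -4 - 4*G (Q(G) = -4 + (-4*G + 0) = -4 - 4*G)
(-134 + Q(-12))*136 = (-134 + (-4 - 4*(-12)))*136 = (-134 + (-4 + 48))*136 = (-134 + 44)*136 = -90*136 = -12240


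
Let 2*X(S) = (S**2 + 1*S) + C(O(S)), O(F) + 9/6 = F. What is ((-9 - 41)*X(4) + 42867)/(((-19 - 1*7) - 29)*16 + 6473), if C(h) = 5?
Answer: 42242/5593 ≈ 7.5527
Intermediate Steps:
O(F) = -3/2 + F
X(S) = 5/2 + S/2 + S**2/2 (X(S) = ((S**2 + 1*S) + 5)/2 = ((S**2 + S) + 5)/2 = ((S + S**2) + 5)/2 = (5 + S + S**2)/2 = 5/2 + S/2 + S**2/2)
((-9 - 41)*X(4) + 42867)/(((-19 - 1*7) - 29)*16 + 6473) = ((-9 - 41)*(5/2 + (1/2)*4 + (1/2)*4**2) + 42867)/(((-19 - 1*7) - 29)*16 + 6473) = (-50*(5/2 + 2 + (1/2)*16) + 42867)/(((-19 - 7) - 29)*16 + 6473) = (-50*(5/2 + 2 + 8) + 42867)/((-26 - 29)*16 + 6473) = (-50*25/2 + 42867)/(-55*16 + 6473) = (-625 + 42867)/(-880 + 6473) = 42242/5593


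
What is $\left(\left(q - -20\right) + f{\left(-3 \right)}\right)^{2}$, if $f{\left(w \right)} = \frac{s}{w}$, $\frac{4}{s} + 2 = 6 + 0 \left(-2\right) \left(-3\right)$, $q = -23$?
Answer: $\frac{100}{9} \approx 11.111$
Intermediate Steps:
$s = 1$ ($s = \frac{4}{-2 + \left(6 + 0 \left(-2\right) \left(-3\right)\right)} = \frac{4}{-2 + \left(6 + 0 \left(-3\right)\right)} = \frac{4}{-2 + \left(6 + 0\right)} = \frac{4}{-2 + 6} = \frac{4}{4} = 4 \cdot \frac{1}{4} = 1$)
$f{\left(w \right)} = \frac{1}{w}$ ($f{\left(w \right)} = 1 \frac{1}{w} = \frac{1}{w}$)
$\left(\left(q - -20\right) + f{\left(-3 \right)}\right)^{2} = \left(\left(-23 - -20\right) + \frac{1}{-3}\right)^{2} = \left(\left(-23 + 20\right) - \frac{1}{3}\right)^{2} = \left(-3 - \frac{1}{3}\right)^{2} = \left(- \frac{10}{3}\right)^{2} = \frac{100}{9}$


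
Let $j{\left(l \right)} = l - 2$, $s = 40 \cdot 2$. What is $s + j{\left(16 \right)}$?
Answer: $94$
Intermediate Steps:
$s = 80$
$j{\left(l \right)} = -2 + l$ ($j{\left(l \right)} = l - 2 = -2 + l$)
$s + j{\left(16 \right)} = 80 + \left(-2 + 16\right) = 80 + 14 = 94$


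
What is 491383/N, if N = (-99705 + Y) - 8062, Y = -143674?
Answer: -491383/251441 ≈ -1.9543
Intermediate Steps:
N = -251441 (N = (-99705 - 143674) - 8062 = -243379 - 8062 = -251441)
491383/N = 491383/(-251441) = 491383*(-1/251441) = -491383/251441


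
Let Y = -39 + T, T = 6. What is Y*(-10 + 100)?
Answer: -2970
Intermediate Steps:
Y = -33 (Y = -39 + 6 = -33)
Y*(-10 + 100) = -33*(-10 + 100) = -33*90 = -2970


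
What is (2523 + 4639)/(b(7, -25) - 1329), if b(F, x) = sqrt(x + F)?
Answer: -3172766/588753 - 7162*I*sqrt(2)/588753 ≈ -5.389 - 0.017203*I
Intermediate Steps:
b(F, x) = sqrt(F + x)
(2523 + 4639)/(b(7, -25) - 1329) = (2523 + 4639)/(sqrt(7 - 25) - 1329) = 7162/(sqrt(-18) - 1329) = 7162/(3*I*sqrt(2) - 1329) = 7162/(-1329 + 3*I*sqrt(2))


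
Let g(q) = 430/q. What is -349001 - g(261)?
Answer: -91089691/261 ≈ -3.4900e+5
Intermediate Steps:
-349001 - g(261) = -349001 - 430/261 = -91089691/261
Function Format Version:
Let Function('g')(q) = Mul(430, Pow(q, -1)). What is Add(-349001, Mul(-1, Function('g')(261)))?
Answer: Rational(-91089691, 261) ≈ -3.4900e+5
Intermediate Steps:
Add(-349001, Mul(-1, Function('g')(261))) = Add(-349001, Mul(-1, Mul(430, Pow(261, -1)))) = Add(-349001, Mul(-1, Mul(430, Rational(1, 261)))) = Add(-349001, Mul(-1, Rational(430, 261))) = Add(-349001, Rational(-430, 261)) = Rational(-91089691, 261)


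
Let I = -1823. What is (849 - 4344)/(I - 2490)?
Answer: 3495/4313 ≈ 0.81034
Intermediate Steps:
(849 - 4344)/(I - 2490) = (849 - 4344)/(-1823 - 2490) = -3495/(-4313) = -3495*(-1/4313) = 3495/4313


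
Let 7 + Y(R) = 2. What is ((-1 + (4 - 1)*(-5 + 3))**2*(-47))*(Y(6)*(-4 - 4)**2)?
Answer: 736960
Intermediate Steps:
Y(R) = -5 (Y(R) = -7 + 2 = -5)
((-1 + (4 - 1)*(-5 + 3))**2*(-47))*(Y(6)*(-4 - 4)**2) = ((-1 + (4 - 1)*(-5 + 3))**2*(-47))*(-5*(-4 - 4)**2) = ((-1 + 3*(-2))**2*(-47))*(-5*(-8)**2) = ((-1 - 6)**2*(-47))*(-5*64) = ((-7)**2*(-47))*(-320) = (49*(-47))*(-320) = -2303*(-320) = 736960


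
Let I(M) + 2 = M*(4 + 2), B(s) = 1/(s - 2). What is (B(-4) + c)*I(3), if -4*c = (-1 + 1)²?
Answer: -8/3 ≈ -2.6667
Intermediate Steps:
B(s) = 1/(-2 + s)
I(M) = -2 + 6*M (I(M) = -2 + M*(4 + 2) = -2 + M*6 = -2 + 6*M)
c = 0 (c = -(-1 + 1)²/4 = -¼*0² = -¼*0 = 0)
(B(-4) + c)*I(3) = (1/(-2 - 4) + 0)*(-2 + 6*3) = (1/(-6) + 0)*(-2 + 18) = (-⅙ + 0)*16 = -⅙*16 = -8/3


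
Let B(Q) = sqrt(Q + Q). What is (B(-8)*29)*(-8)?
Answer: -928*I ≈ -928.0*I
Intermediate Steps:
B(Q) = sqrt(2)*sqrt(Q) (B(Q) = sqrt(2*Q) = sqrt(2)*sqrt(Q))
(B(-8)*29)*(-8) = ((sqrt(2)*sqrt(-8))*29)*(-8) = ((sqrt(2)*(2*I*sqrt(2)))*29)*(-8) = ((4*I)*29)*(-8) = (116*I)*(-8) = -928*I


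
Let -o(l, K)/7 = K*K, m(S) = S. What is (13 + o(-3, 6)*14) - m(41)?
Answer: -3556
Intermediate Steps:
o(l, K) = -7*K² (o(l, K) = -7*K*K = -7*K²)
(13 + o(-3, 6)*14) - m(41) = (13 - 7*6²*14) - 1*41 = (13 - 7*36*14) - 41 = (13 - 252*14) - 41 = (13 - 3528) - 41 = -3515 - 41 = -3556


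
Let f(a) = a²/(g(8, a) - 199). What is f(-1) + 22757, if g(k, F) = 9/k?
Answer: 36024323/1583 ≈ 22757.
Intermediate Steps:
f(a) = -8*a²/1583 (f(a) = a²/(9/8 - 199) = a²/(-1583/8) = -8*a²/1583)
f(-1) + 22757 = -8/1583*(-1)² + 22757 = -8/1583*1 + 22757 = -8/1583 + 22757 = 36024323/1583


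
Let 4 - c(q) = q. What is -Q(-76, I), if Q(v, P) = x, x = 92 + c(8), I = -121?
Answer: -88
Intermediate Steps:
c(q) = 4 - q
x = 88 (x = 92 + (4 - 1*8) = 92 + (4 - 8) = 92 - 4 = 88)
Q(v, P) = 88
-Q(-76, I) = -1*88 = -88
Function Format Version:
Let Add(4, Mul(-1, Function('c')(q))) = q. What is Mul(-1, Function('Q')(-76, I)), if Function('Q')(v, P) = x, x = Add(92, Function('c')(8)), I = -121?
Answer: -88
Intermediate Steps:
Function('c')(q) = Add(4, Mul(-1, q))
x = 88 (x = Add(92, Add(4, Mul(-1, 8))) = Add(92, Add(4, -8)) = Add(92, -4) = 88)
Function('Q')(v, P) = 88
Mul(-1, Function('Q')(-76, I)) = Mul(-1, 88) = -88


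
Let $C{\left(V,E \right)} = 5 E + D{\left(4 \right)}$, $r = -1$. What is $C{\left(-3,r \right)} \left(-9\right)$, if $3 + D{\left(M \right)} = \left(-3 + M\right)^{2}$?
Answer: $63$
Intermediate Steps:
$D{\left(M \right)} = -3 + \left(-3 + M\right)^{2}$
$C{\left(V,E \right)} = -2 + 5 E$ ($C{\left(V,E \right)} = 5 E - \left(3 - \left(-3 + 4\right)^{2}\right) = 5 E - \left(3 - 1^{2}\right) = 5 E + \left(-3 + 1\right) = 5 E - 2 = -2 + 5 E$)
$C{\left(-3,r \right)} \left(-9\right) = \left(-2 + 5 \left(-1\right)\right) \left(-9\right) = \left(-2 - 5\right) \left(-9\right) = \left(-7\right) \left(-9\right) = 63$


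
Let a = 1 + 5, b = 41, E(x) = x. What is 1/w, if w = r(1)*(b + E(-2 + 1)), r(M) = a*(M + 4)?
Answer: 1/1200 ≈ 0.00083333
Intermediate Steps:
a = 6
r(M) = 24 + 6*M (r(M) = 6*(M + 4) = 6*(4 + M) = 24 + 6*M)
w = 1200 (w = (24 + 6*1)*(41 + (-2 + 1)) = (24 + 6)*(41 - 1) = 30*40 = 1200)
1/w = 1/1200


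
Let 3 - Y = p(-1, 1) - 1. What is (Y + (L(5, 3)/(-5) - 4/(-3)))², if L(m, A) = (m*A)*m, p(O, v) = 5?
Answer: 1936/9 ≈ 215.11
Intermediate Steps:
L(m, A) = A*m² (L(m, A) = (A*m)*m = A*m²)
Y = -1 (Y = 3 - (5 - 1) = 3 - 1*4 = 3 - 4 = -1)
(Y + (L(5, 3)/(-5) - 4/(-3)))² = (-1 + ((3*5²)/(-5) - 4/(-3)))² = (-1 + ((3*25)*(-⅕) - 4*(-⅓)))² = (-1 + (75*(-⅕) + 4/3))² = (-1 + (-15 + 4/3))² = (-1 - 41/3)² = (-44/3)² = 1936/9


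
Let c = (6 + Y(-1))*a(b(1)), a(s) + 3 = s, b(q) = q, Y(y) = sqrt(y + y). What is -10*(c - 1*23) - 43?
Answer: 307 + 20*I*sqrt(2) ≈ 307.0 + 28.284*I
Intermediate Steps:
Y(y) = sqrt(2)*sqrt(y) (Y(y) = sqrt(2*y) = sqrt(2)*sqrt(y))
a(s) = -3 + s
c = -12 - 2*I*sqrt(2) (c = (6 + sqrt(2)*sqrt(-1))*(-3 + 1) = (6 + sqrt(2)*I)*(-2) = (6 + I*sqrt(2))*(-2) = -12 - 2*I*sqrt(2) ≈ -12.0 - 2.8284*I)
-10*(c - 1*23) - 43 = -10*((-12 - 2*I*sqrt(2)) - 1*23) - 43 = -10*((-12 - 2*I*sqrt(2)) - 23) - 43 = -10*(-35 - 2*I*sqrt(2)) - 43 = (350 + 20*I*sqrt(2)) - 43 = 307 + 20*I*sqrt(2)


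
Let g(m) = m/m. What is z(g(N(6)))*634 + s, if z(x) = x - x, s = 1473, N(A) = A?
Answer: 1473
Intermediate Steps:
g(m) = 1
z(x) = 0
z(g(N(6)))*634 + s = 0*634 + 1473 = 0 + 1473 = 1473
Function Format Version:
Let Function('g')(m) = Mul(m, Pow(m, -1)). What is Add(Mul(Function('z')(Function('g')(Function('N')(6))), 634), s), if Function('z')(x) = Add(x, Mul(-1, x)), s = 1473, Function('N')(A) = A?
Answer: 1473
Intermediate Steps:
Function('g')(m) = 1
Function('z')(x) = 0
Add(Mul(Function('z')(Function('g')(Function('N')(6))), 634), s) = Add(Mul(0, 634), 1473) = Add(0, 1473) = 1473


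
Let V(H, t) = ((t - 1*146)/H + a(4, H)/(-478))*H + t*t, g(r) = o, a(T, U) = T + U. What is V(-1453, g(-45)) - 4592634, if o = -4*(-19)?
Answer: -2194656981/478 ≈ -4.5913e+6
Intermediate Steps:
o = 76
g(r) = 76
V(H, t) = t² + H*(-2/239 - H/478 + (-146 + t)/H) (V(H, t) = ((t - 1*146)/H + (4 + H)/(-478))*H + t*t = ((t - 146)/H + (4 + H)*(-1/478))*H + t² = ((-146 + t)/H + (-2/239 - H/478))*H + t² = (-2/239 - H/478 + (-146 + t)/H)*H + t² = H*(-2/239 - H/478 + (-146 + t)/H) + t² = t² + H*(-2/239 - H/478 + (-146 + t)/H))
V(-1453, g(-45)) - 4592634 = (-146 + 76 + 76² - 1/478*(-1453)*(4 - 1453)) - 4592634 = (-146 + 76 + 5776 - 1/478*(-1453)*(-1449)) - 4592634 = (-146 + 76 + 5776 - 2105397/478) - 4592634 = 622071/478 - 4592634 = -2194656981/478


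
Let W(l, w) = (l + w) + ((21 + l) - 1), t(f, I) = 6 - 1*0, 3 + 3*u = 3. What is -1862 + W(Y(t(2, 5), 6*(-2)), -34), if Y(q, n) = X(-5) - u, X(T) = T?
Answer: -1886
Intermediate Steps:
u = 0 (u = -1 + (1/3)*3 = -1 + 1 = 0)
t(f, I) = 6 (t(f, I) = 6 + 0 = 6)
Y(q, n) = -5 (Y(q, n) = -5 - 1*0 = -5 + 0 = -5)
W(l, w) = 20 + w + 2*l (W(l, w) = (l + w) + (20 + l) = 20 + w + 2*l)
-1862 + W(Y(t(2, 5), 6*(-2)), -34) = -1862 + (20 - 34 + 2*(-5)) = -1862 + (20 - 34 - 10) = -1862 - 24 = -1886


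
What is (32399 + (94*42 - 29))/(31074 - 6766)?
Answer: 18159/12154 ≈ 1.4941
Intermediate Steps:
(32399 + (94*42 - 29))/(31074 - 6766) = (32399 + (3948 - 29))/24308 = (32399 + 3919)*(1/24308) = 36318*(1/24308) = 18159/12154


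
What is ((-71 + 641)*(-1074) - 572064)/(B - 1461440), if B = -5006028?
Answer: 296061/1616867 ≈ 0.18311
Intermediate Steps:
((-71 + 641)*(-1074) - 572064)/(B - 1461440) = ((-71 + 641)*(-1074) - 572064)/(-5006028 - 1461440) = (570*(-1074) - 572064)/(-6467468) = (-612180 - 572064)*(-1/6467468) = -1184244*(-1/6467468) = 296061/1616867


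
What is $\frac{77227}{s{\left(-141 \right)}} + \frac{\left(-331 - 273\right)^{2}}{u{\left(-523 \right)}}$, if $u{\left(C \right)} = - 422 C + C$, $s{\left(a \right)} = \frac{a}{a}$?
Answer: $\frac{17004437357}{220183} \approx 77229.0$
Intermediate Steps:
$s{\left(a \right)} = 1$
$u{\left(C \right)} = - 421 C$
$\frac{77227}{s{\left(-141 \right)}} + \frac{\left(-331 - 273\right)^{2}}{u{\left(-523 \right)}} = \frac{77227}{1} + \frac{\left(-331 - 273\right)^{2}}{\left(-421\right) \left(-523\right)} = 77227 \cdot 1 + \frac{\left(-604\right)^{2}}{220183} = 77227 + 364816 \cdot \frac{1}{220183} = 77227 + \frac{364816}{220183} = \frac{17004437357}{220183}$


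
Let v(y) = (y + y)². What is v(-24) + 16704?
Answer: 19008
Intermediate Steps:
v(y) = 4*y² (v(y) = (2*y)² = 4*y²)
v(-24) + 16704 = 4*(-24)² + 16704 = 4*576 + 16704 = 2304 + 16704 = 19008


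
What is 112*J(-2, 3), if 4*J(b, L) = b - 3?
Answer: -140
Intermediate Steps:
J(b, L) = -3/4 + b/4 (J(b, L) = (b - 3)/4 = (-3 + b)/4 = -3/4 + b/4)
112*J(-2, 3) = 112*(-3/4 + (1/4)*(-2)) = 112*(-3/4 - 1/2) = 112*(-5/4) = -140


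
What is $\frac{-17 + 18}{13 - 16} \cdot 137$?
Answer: $- \frac{137}{3} \approx -45.667$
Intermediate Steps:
$\frac{-17 + 18}{13 - 16} \cdot 137 = 1 \frac{1}{-3} \cdot 137 = 1 \left(- \frac{1}{3}\right) 137 = \left(- \frac{1}{3}\right) 137 = - \frac{137}{3}$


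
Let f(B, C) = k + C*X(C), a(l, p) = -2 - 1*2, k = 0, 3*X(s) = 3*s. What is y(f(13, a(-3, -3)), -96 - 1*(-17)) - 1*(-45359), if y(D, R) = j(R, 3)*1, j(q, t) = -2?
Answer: 45357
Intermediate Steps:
X(s) = s (X(s) = (3*s)/3 = s)
a(l, p) = -4 (a(l, p) = -2 - 2 = -4)
f(B, C) = C**2 (f(B, C) = 0 + C*C = 0 + C**2 = C**2)
y(D, R) = -2 (y(D, R) = -2*1 = -2)
y(f(13, a(-3, -3)), -96 - 1*(-17)) - 1*(-45359) = -2 - 1*(-45359) = -2 + 45359 = 45357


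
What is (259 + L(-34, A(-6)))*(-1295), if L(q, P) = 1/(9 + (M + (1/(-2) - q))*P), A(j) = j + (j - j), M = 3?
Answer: -2012393/6 ≈ -3.3540e+5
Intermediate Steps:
A(j) = j (A(j) = j + 0 = j)
L(q, P) = 1/(9 + P*(5/2 - q)) (L(q, P) = 1/(9 + (3 + (1/(-2) - q))*P) = 1/(9 + (3 + (1*(-½) - q))*P) = 1/(9 + (3 + (-½ - q))*P) = 1/(9 + (5/2 - q)*P) = 1/(9 + P*(5/2 - q)))
(259 + L(-34, A(-6)))*(-1295) = (259 + 2/(18 + 5*(-6) - 2*(-6)*(-34)))*(-1295) = (259 + 2/(18 - 30 - 408))*(-1295) = (259 + 2/(-420))*(-1295) = (259 + 2*(-1/420))*(-1295) = (259 - 1/210)*(-1295) = (54389/210)*(-1295) = -2012393/6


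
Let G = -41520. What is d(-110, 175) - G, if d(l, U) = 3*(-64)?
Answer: 41328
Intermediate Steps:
d(l, U) = -192
d(-110, 175) - G = -192 - 1*(-41520) = -192 + 41520 = 41328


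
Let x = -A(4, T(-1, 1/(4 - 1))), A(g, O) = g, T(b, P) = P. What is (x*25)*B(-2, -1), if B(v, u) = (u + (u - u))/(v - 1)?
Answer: -100/3 ≈ -33.333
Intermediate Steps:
B(v, u) = u/(-1 + v) (B(v, u) = (u + 0)/(-1 + v) = u/(-1 + v))
x = -4 (x = -1*4 = -4)
(x*25)*B(-2, -1) = (-4*25)*(-1/(-1 - 2)) = -(-100)/(-3) = -(-100)*(-1)/3 = -100*⅓ = -100/3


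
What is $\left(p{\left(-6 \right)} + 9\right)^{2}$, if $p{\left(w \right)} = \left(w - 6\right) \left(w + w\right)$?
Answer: $23409$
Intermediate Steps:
$p{\left(w \right)} = 2 w \left(-6 + w\right)$ ($p{\left(w \right)} = \left(-6 + w\right) 2 w = 2 w \left(-6 + w\right)$)
$\left(p{\left(-6 \right)} + 9\right)^{2} = \left(2 \left(-6\right) \left(-6 - 6\right) + 9\right)^{2} = \left(2 \left(-6\right) \left(-12\right) + 9\right)^{2} = \left(144 + 9\right)^{2} = 153^{2} = 23409$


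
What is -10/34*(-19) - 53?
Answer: -806/17 ≈ -47.412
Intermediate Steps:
-10/34*(-19) - 53 = -10*1/34*(-19) - 53 = -5/17*(-19) - 53 = 95/17 - 53 = -806/17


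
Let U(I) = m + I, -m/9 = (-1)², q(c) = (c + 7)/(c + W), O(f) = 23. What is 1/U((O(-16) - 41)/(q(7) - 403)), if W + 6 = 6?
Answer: -401/3591 ≈ -0.11167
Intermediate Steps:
W = 0 (W = -6 + 6 = 0)
q(c) = (7 + c)/c (q(c) = (c + 7)/(c + 0) = (7 + c)/c)
m = -9 (m = -9*(-1)² = -9*1 = -9)
U(I) = -9 + I
1/U((O(-16) - 41)/(q(7) - 403)) = 1/(-9 + (23 - 41)/((7 + 7)/7 - 403)) = 1/(-9 - 18/((⅐)*14 - 403)) = 1/(-9 - 18/(2 - 403)) = 1/(-9 - 18/(-401)) = 1/(-9 - 18*(-1/401)) = 1/(-9 + 18/401) = 1/(-3591/401) = -401/3591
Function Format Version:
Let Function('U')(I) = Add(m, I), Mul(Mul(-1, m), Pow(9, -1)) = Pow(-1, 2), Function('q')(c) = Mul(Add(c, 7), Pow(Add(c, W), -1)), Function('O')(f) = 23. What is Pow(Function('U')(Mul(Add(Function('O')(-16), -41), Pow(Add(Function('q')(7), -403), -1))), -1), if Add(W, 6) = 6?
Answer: Rational(-401, 3591) ≈ -0.11167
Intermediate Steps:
W = 0 (W = Add(-6, 6) = 0)
Function('q')(c) = Mul(Pow(c, -1), Add(7, c)) (Function('q')(c) = Mul(Add(c, 7), Pow(Add(c, 0), -1)) = Mul(Add(7, c), Pow(c, -1)) = Mul(Pow(c, -1), Add(7, c)))
m = -9 (m = Mul(-9, Pow(-1, 2)) = Mul(-9, 1) = -9)
Function('U')(I) = Add(-9, I)
Pow(Function('U')(Mul(Add(Function('O')(-16), -41), Pow(Add(Function('q')(7), -403), -1))), -1) = Pow(Add(-9, Mul(Add(23, -41), Pow(Add(Mul(Pow(7, -1), Add(7, 7)), -403), -1))), -1) = Pow(Add(-9, Mul(-18, Pow(Add(Mul(Rational(1, 7), 14), -403), -1))), -1) = Pow(Add(-9, Mul(-18, Pow(Add(2, -403), -1))), -1) = Pow(Add(-9, Mul(-18, Pow(-401, -1))), -1) = Pow(Add(-9, Mul(-18, Rational(-1, 401))), -1) = Pow(Add(-9, Rational(18, 401)), -1) = Pow(Rational(-3591, 401), -1) = Rational(-401, 3591)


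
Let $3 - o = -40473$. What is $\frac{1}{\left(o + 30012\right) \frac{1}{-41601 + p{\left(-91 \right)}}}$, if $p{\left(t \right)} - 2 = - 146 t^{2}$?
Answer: $- \frac{416875}{23496} \approx -17.742$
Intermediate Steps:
$o = 40476$ ($o = 3 - -40473 = 3 + 40473 = 40476$)
$p{\left(t \right)} = 2 - 146 t^{2}$
$\frac{1}{\left(o + 30012\right) \frac{1}{-41601 + p{\left(-91 \right)}}} = \frac{1}{\left(40476 + 30012\right) \frac{1}{-41601 + \left(2 - 146 \left(-91\right)^{2}\right)}} = \frac{1}{70488 \frac{1}{-41601 + \left(2 - 1209026\right)}} = \frac{1}{70488 \frac{1}{-41601 - 1209024}} = \frac{1}{70488 \frac{1}{-1250625}} = \frac{1}{70488 \left(- \frac{1}{1250625}\right)} = \frac{1}{- \frac{23496}{416875}} = - \frac{416875}{23496}$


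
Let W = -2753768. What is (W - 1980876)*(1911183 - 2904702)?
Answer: 4703958772236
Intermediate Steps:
(W - 1980876)*(1911183 - 2904702) = (-2753768 - 1980876)*(1911183 - 2904702) = -4734644*(-993519) = 4703958772236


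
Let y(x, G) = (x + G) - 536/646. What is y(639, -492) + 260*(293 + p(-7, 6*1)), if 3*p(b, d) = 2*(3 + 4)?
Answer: 75135779/969 ≈ 77540.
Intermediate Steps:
y(x, G) = -268/323 + G + x (y(x, G) = (G + x) - 536*1/646 = (G + x) - 268/323 = -268/323 + G + x)
p(b, d) = 14/3 (p(b, d) = (2*(3 + 4))/3 = (2*7)/3 = (⅓)*14 = 14/3)
y(639, -492) + 260*(293 + p(-7, 6*1)) = (-268/323 - 492 + 639) + 260*(293 + 14/3) = 47213/323 + 260*(893/3) = 47213/323 + 232180/3 = 75135779/969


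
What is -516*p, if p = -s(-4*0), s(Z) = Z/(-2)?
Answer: 0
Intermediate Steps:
s(Z) = -Z/2 (s(Z) = Z*(-½) = -Z/2)
p = 0 (p = -(-1)*(-4*0)/2 = -(-1)*0/2 = -1*0 = 0)
-516*p = -516*0 = 0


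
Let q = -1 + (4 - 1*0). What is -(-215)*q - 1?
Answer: 644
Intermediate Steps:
q = 3 (q = -1 + (4 + 0) = -1 + 4 = 3)
-(-215)*q - 1 = -(-215)*3 - 1 = -43*(-15) - 1 = 645 - 1 = 644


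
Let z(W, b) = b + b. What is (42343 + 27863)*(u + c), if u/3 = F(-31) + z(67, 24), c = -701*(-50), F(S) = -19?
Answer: 2466828222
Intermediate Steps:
z(W, b) = 2*b
c = 35050
u = 87 (u = 3*(-19 + 2*24) = 3*(-19 + 48) = 3*29 = 87)
(42343 + 27863)*(u + c) = (42343 + 27863)*(87 + 35050) = 70206*35137 = 2466828222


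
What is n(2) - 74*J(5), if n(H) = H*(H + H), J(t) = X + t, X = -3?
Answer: -140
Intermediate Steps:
J(t) = -3 + t
n(H) = 2*H² (n(H) = H*(2*H) = 2*H²)
n(2) - 74*J(5) = 2*2² - 74*(-3 + 5) = 2*4 - 74*2 = 8 - 148 = -140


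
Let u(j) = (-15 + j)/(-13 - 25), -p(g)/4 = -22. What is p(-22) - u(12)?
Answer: 3341/38 ≈ 87.921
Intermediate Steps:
p(g) = 88 (p(g) = -4*(-22) = 88)
u(j) = 15/38 - j/38 (u(j) = (-15 + j)/(-38) = (-15 + j)*(-1/38) = 15/38 - j/38)
p(-22) - u(12) = 88 - (15/38 - 1/38*12) = 88 - (15/38 - 6/19) = 88 - 1*3/38 = 88 - 3/38 = 3341/38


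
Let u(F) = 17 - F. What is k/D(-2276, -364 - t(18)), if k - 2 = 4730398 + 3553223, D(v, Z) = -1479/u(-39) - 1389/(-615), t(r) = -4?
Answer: -95095992040/277267 ≈ -3.4298e+5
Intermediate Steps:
D(v, Z) = -277267/11480 (D(v, Z) = -1479/(17 - 1*(-39)) - 1389/(-615) = -1479/(17 + 39) - 1389*(-1/615) = -1479/56 + 463/205 = -277267/11480)
k = 8283623 (k = 2 + (4730398 + 3553223) = 2 + 8283621 = 8283623)
k/D(-2276, -364 - t(18)) = 8283623/(-277267/11480) = 8283623*(-11480/277267) = -95095992040/277267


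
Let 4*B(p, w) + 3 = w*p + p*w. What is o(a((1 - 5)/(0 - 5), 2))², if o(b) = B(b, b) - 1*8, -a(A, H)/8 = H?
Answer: 227529/16 ≈ 14221.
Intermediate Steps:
B(p, w) = -¾ + p*w/2 (B(p, w) = -¾ + (w*p + p*w)/4 = -¾ + (p*w + p*w)/4 = -¾ + (2*p*w)/4 = -¾ + p*w/2)
a(A, H) = -8*H
o(b) = -35/4 + b²/2 (o(b) = (-¾ + b*b/2) - 1*8 = (-¾ + b²/2) - 8 = -35/4 + b²/2)
o(a((1 - 5)/(0 - 5), 2))² = (-35/4 + (-8*2)²/2)² = (-35/4 + (½)*(-16)²)² = (-35/4 + (½)*256)² = (-35/4 + 128)² = (477/4)² = 227529/16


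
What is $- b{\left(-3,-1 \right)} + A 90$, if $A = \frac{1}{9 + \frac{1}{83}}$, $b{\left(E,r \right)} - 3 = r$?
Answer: $\frac{2987}{374} \approx 7.9866$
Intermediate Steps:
$b{\left(E,r \right)} = 3 + r$
$A = \frac{83}{748}$ ($A = \frac{1}{9 + \frac{1}{83}} = \frac{1}{\frac{748}{83}} = \frac{83}{748} \approx 0.11096$)
$- b{\left(-3,-1 \right)} + A 90 = - (3 - 1) + \frac{83}{748} \cdot 90 = \left(-1\right) 2 + \frac{3735}{374} = -2 + \frac{3735}{374} = \frac{2987}{374}$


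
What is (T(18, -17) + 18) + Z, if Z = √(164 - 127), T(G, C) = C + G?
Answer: 19 + √37 ≈ 25.083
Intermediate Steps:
Z = √37 ≈ 6.0828
(T(18, -17) + 18) + Z = ((-17 + 18) + 18) + √37 = (1 + 18) + √37 = 19 + √37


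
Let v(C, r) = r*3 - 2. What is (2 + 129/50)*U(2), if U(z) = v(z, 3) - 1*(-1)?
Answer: 916/25 ≈ 36.640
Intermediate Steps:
v(C, r) = -2 + 3*r (v(C, r) = 3*r - 2 = -2 + 3*r)
U(z) = 8 (U(z) = (-2 + 3*3) - 1*(-1) = (-2 + 9) + 1 = 7 + 1 = 8)
(2 + 129/50)*U(2) = (2 + 129/50)*8 = (229/50)*8 = 916/25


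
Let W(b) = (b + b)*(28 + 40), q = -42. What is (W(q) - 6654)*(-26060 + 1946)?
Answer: 298193724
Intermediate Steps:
W(b) = 136*b (W(b) = (2*b)*68 = 136*b)
(W(q) - 6654)*(-26060 + 1946) = (136*(-42) - 6654)*(-26060 + 1946) = (-5712 - 6654)*(-24114) = -12366*(-24114) = 298193724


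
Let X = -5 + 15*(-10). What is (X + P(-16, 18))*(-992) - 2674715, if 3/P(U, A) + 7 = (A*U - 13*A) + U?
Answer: -1373917499/545 ≈ -2.5209e+6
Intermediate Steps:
X = -155 (X = -5 - 150 = -155)
P(U, A) = 3/(-7 + U - 13*A + A*U) (P(U, A) = 3/(-7 + ((A*U - 13*A) + U)) = 3/(-7 + ((-13*A + A*U) + U)) = 3/(-7 + (U - 13*A + A*U)) = 3/(-7 + U - 13*A + A*U))
(X + P(-16, 18))*(-992) - 2674715 = (-155 + 3/(-7 - 16 - 13*18 + 18*(-16)))*(-992) - 2674715 = (-155 + 3/(-7 - 16 - 234 - 288))*(-992) - 2674715 = (-155 + 3/(-545))*(-992) - 2674715 = (-155 + 3*(-1/545))*(-992) - 2674715 = (-155 - 3/545)*(-992) - 2674715 = -84478/545*(-992) - 2674715 = 83802176/545 - 2674715 = -1373917499/545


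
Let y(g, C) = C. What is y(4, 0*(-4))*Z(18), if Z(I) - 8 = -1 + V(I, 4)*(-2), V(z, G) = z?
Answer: 0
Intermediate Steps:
Z(I) = 7 - 2*I (Z(I) = 8 + (-1 + I*(-2)) = 8 + (-1 - 2*I) = 7 - 2*I)
y(4, 0*(-4))*Z(18) = (0*(-4))*(7 - 2*18) = 0*(7 - 36) = 0*(-29) = 0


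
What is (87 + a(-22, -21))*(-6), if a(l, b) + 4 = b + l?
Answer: -240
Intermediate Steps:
a(l, b) = -4 + b + l (a(l, b) = -4 + (b + l) = -4 + b + l)
(87 + a(-22, -21))*(-6) = (87 + (-4 - 21 - 22))*(-6) = (87 - 47)*(-6) = 40*(-6) = -240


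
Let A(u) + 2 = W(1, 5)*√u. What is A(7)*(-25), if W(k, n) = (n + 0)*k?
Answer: 50 - 125*√7 ≈ -280.72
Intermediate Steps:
W(k, n) = k*n (W(k, n) = n*k = k*n)
A(u) = -2 + 5*√u (A(u) = -2 + (1*5)*√u = -2 + 5*√u)
A(7)*(-25) = (-2 + 5*√7)*(-25) = 50 - 125*√7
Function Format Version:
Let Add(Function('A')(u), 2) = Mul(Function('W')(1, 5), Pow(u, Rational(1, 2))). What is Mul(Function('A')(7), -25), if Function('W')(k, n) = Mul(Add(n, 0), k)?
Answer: Add(50, Mul(-125, Pow(7, Rational(1, 2)))) ≈ -280.72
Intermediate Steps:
Function('W')(k, n) = Mul(k, n) (Function('W')(k, n) = Mul(n, k) = Mul(k, n))
Function('A')(u) = Add(-2, Mul(5, Pow(u, Rational(1, 2)))) (Function('A')(u) = Add(-2, Mul(Mul(1, 5), Pow(u, Rational(1, 2)))) = Add(-2, Mul(5, Pow(u, Rational(1, 2)))))
Mul(Function('A')(7), -25) = Mul(Add(-2, Mul(5, Pow(7, Rational(1, 2)))), -25) = Add(50, Mul(-125, Pow(7, Rational(1, 2))))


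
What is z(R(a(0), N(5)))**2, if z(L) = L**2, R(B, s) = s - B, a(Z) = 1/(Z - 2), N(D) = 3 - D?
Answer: 81/16 ≈ 5.0625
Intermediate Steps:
a(Z) = 1/(-2 + Z)
z(R(a(0), N(5)))**2 = (((3 - 1*5) - 1/(-2 + 0))**2)**2 = (((3 - 5) - 1/(-2))**2)**2 = ((-2 - 1*(-1/2))**2)**2 = ((-2 + 1/2)**2)**2 = ((-3/2)**2)**2 = (9/4)**2 = 81/16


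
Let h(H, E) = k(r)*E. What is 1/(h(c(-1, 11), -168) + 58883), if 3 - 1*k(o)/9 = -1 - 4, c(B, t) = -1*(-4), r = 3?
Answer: 1/46787 ≈ 2.1373e-5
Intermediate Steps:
c(B, t) = 4
k(o) = 72 (k(o) = 27 - 9*(-1 - 4) = 27 - 9*(-5) = 27 + 45 = 72)
h(H, E) = 72*E
1/(h(c(-1, 11), -168) + 58883) = 1/(72*(-168) + 58883) = 1/(-12096 + 58883) = 1/46787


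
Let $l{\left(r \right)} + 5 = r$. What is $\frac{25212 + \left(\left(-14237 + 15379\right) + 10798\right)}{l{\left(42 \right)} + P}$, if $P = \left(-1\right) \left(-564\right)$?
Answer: $\frac{37152}{601} \approx 61.817$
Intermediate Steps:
$P = 564$
$l{\left(r \right)} = -5 + r$
$\frac{25212 + \left(\left(-14237 + 15379\right) + 10798\right)}{l{\left(42 \right)} + P} = \frac{25212 + \left(\left(-14237 + 15379\right) + 10798\right)}{\left(-5 + 42\right) + 564} = \frac{25212 + \left(1142 + 10798\right)}{37 + 564} = \frac{25212 + 11940}{601} = 37152 \cdot \frac{1}{601} = \frac{37152}{601}$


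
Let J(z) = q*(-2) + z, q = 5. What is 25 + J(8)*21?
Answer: -17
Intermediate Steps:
J(z) = -10 + z (J(z) = 5*(-2) + z = -10 + z)
25 + J(8)*21 = 25 + (-10 + 8)*21 = 25 - 2*21 = 25 - 42 = -17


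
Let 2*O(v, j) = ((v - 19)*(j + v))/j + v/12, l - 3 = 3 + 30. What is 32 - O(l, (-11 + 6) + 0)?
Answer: 416/5 ≈ 83.200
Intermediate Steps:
l = 36 (l = 3 + (3 + 30) = 3 + 33 = 36)
O(v, j) = v/24 + (-19 + v)*(j + v)/(2*j) (O(v, j) = (((v - 19)*(j + v))/j + v/12)/2 = (((-19 + v)*(j + v))/j + v*(1/12))/2 = ((-19 + v)*(j + v)/j + v/12)/2 = (v/12 + (-19 + v)*(j + v)/j)/2 = v/24 + (-19 + v)*(j + v)/(2*j))
32 - O(l, (-11 + 6) + 0) = 32 - (-228*36 + 12*36**2 + ((-11 + 6) + 0)*(-228 + 13*36))/(24*((-11 + 6) + 0)) = 32 - (-8208 + 12*1296 + (-5 + 0)*(-228 + 468))/(24*(-5 + 0)) = 32 - (-8208 + 15552 - 5*240)/(24*(-5)) = 32 - (-1)*(-8208 + 15552 - 1200)/(24*5) = 32 - (-1)*6144/(24*5) = 32 - 1*(-256/5) = 32 + 256/5 = 416/5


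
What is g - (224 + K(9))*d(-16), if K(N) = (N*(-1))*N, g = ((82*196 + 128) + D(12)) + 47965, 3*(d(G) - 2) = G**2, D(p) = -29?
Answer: 154942/3 ≈ 51647.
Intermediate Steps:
d(G) = 2 + G**2/3
g = 64136 (g = ((82*196 + 128) - 29) + 47965 = ((16072 + 128) - 29) + 47965 = (16200 - 29) + 47965 = 16171 + 47965 = 64136)
K(N) = -N**2 (K(N) = (-N)*N = -N**2)
g - (224 + K(9))*d(-16) = 64136 - (224 - 1*9**2)*(2 + (1/3)*(-16)**2) = 64136 - (224 - 1*81)*(2 + (1/3)*256) = 64136 - (224 - 81)*(2 + 256/3) = 64136 - 143*262/3 = 64136 - 1*37466/3 = 64136 - 37466/3 = 154942/3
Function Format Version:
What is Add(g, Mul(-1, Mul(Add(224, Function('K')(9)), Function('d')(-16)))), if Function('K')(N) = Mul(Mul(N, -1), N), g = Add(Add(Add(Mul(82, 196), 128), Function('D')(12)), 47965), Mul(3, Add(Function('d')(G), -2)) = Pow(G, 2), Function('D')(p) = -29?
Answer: Rational(154942, 3) ≈ 51647.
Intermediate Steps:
Function('d')(G) = Add(2, Mul(Rational(1, 3), Pow(G, 2)))
g = 64136 (g = Add(Add(Add(Mul(82, 196), 128), -29), 47965) = Add(Add(Add(16072, 128), -29), 47965) = Add(Add(16200, -29), 47965) = Add(16171, 47965) = 64136)
Function('K')(N) = Mul(-1, Pow(N, 2)) (Function('K')(N) = Mul(Mul(-1, N), N) = Mul(-1, Pow(N, 2)))
Add(g, Mul(-1, Mul(Add(224, Function('K')(9)), Function('d')(-16)))) = Add(64136, Mul(-1, Mul(Add(224, Mul(-1, Pow(9, 2))), Add(2, Mul(Rational(1, 3), Pow(-16, 2)))))) = Add(64136, Mul(-1, Mul(Add(224, Mul(-1, 81)), Add(2, Mul(Rational(1, 3), 256))))) = Add(64136, Mul(-1, Mul(Add(224, -81), Add(2, Rational(256, 3))))) = Add(64136, Mul(-1, Mul(143, Rational(262, 3)))) = Add(64136, Mul(-1, Rational(37466, 3))) = Add(64136, Rational(-37466, 3)) = Rational(154942, 3)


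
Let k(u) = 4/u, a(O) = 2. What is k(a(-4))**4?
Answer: 16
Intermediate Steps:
k(a(-4))**4 = (4/2)**4 = (4*(1/2))**4 = 2**4 = 16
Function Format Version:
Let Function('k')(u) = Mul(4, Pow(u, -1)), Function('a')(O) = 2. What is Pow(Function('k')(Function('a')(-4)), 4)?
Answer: 16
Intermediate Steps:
Pow(Function('k')(Function('a')(-4)), 4) = Pow(Mul(4, Pow(2, -1)), 4) = Pow(Mul(4, Rational(1, 2)), 4) = Pow(2, 4) = 16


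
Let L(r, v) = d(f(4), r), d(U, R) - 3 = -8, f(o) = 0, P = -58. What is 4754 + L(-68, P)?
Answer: 4749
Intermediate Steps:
d(U, R) = -5 (d(U, R) = 3 - 8 = -5)
L(r, v) = -5
4754 + L(-68, P) = 4754 - 5 = 4749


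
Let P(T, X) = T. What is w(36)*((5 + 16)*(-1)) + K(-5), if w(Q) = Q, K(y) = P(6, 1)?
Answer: -750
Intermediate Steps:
K(y) = 6
w(36)*((5 + 16)*(-1)) + K(-5) = 36*((5 + 16)*(-1)) + 6 = 36*(21*(-1)) + 6 = 36*(-21) + 6 = -756 + 6 = -750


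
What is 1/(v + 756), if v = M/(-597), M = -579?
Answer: 199/150637 ≈ 0.0013211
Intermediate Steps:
v = 193/199 (v = -579/(-597) = -579*(-1/597) = 193/199 ≈ 0.96985)
1/(v + 756) = 1/(193/199 + 756) = 1/(150637/199) = 199/150637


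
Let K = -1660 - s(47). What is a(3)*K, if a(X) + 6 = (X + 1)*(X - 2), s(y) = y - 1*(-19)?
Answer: 3452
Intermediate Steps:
s(y) = 19 + y (s(y) = y + 19 = 19 + y)
a(X) = -6 + (1 + X)*(-2 + X) (a(X) = -6 + (X + 1)*(X - 2) = -6 + (1 + X)*(-2 + X))
K = -1726 (K = -1660 - (19 + 47) = -1660 - 1*66 = -1660 - 66 = -1726)
a(3)*K = (-8 + 3**2 - 1*3)*(-1726) = (-8 + 9 - 3)*(-1726) = -2*(-1726) = 3452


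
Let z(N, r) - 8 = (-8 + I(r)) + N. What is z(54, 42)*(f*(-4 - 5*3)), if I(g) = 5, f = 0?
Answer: 0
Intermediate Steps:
z(N, r) = 5 + N (z(N, r) = 8 + ((-8 + 5) + N) = 8 + (-3 + N) = 5 + N)
z(54, 42)*(f*(-4 - 5*3)) = (5 + 54)*(0*(-4 - 5*3)) = 59*(0*(-4 - 15)) = 59*(0*(-19)) = 59*0 = 0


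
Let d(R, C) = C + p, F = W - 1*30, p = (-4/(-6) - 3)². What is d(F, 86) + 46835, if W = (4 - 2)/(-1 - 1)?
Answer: 422338/9 ≈ 46926.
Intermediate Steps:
p = 49/9 (p = (-4*(-⅙) - 3)² = (⅔ - 3)² = (-7/3)² = 49/9 ≈ 5.4444)
W = -1 (W = 2/(-2) = 2*(-½) = -1)
F = -31 (F = -1 - 1*30 = -1 - 30 = -31)
d(R, C) = 49/9 + C (d(R, C) = C + 49/9 = 49/9 + C)
d(F, 86) + 46835 = (49/9 + 86) + 46835 = 823/9 + 46835 = 422338/9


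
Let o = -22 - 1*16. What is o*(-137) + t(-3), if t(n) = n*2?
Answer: 5200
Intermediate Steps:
t(n) = 2*n
o = -38 (o = -22 - 16 = -38)
o*(-137) + t(-3) = -38*(-137) + 2*(-3) = 5206 - 6 = 5200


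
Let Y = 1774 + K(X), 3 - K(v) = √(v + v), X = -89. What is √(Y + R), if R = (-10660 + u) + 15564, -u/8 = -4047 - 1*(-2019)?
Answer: √(22905 - I*√178) ≈ 151.34 - 0.0441*I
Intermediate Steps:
K(v) = 3 - √2*√v (K(v) = 3 - √(v + v) = 3 - √(2*v) = 3 - √2*√v)
u = 16224 (u = -8*(-4047 - 1*(-2019)) = -8*(-4047 + 2019) = -8*(-2028) = 16224)
R = 21128 (R = (-10660 + 16224) + 15564 = 5564 + 15564 = 21128)
Y = 1777 - I*√178 (Y = 1774 + (3 - √2*√(-89)) = 1774 + (3 - √2*I*√89) = 1774 + (3 - I*√178) = 1777 - I*√178 ≈ 1777.0 - 13.342*I)
√(Y + R) = √((1777 - I*√178) + 21128) = √(22905 - I*√178)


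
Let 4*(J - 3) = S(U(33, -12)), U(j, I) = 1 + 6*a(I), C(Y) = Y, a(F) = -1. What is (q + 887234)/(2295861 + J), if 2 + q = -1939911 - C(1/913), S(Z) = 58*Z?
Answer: -1922191856/4192115279 ≈ -0.45853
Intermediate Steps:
U(j, I) = -5 (U(j, I) = 1 + 6*(-1) = 1 - 6 = -5)
q = -1771140570/913 (q = -2 + (-1939911 - 1/913) = -2 - 1771138744/913 = -1771140570/913 ≈ -1.9399e+6)
J = -139/2 (J = 3 + (58*(-5))/4 = 3 + (¼)*(-290) = 3 - 145/2 = -139/2 ≈ -69.500)
(q + 887234)/(2295861 + J) = (-1771140570/913 + 887234)/(2295861 - 139/2) = -961095928/(913*4591583/2) = -961095928/913*2/4591583 = -1922191856/4192115279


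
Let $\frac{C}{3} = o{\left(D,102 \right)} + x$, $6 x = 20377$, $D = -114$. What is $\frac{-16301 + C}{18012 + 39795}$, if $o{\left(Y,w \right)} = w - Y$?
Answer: $- \frac{3643}{38538} \approx -0.09453$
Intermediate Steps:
$x = \frac{20377}{6}$ ($x = \frac{1}{6} \cdot 20377 = \frac{20377}{6} \approx 3396.2$)
$C = \frac{21673}{2}$ ($C = 3 \left(\left(102 - -114\right) + \frac{20377}{6}\right) = 3 \left(\left(102 + 114\right) + \frac{20377}{6}\right) = 3 \left(216 + \frac{20377}{6}\right) = 3 \cdot \frac{21673}{6} = \frac{21673}{2} \approx 10837.0$)
$\frac{-16301 + C}{18012 + 39795} = \frac{-16301 + \frac{21673}{2}}{18012 + 39795} = - \frac{10929}{2 \cdot 57807} = \left(- \frac{10929}{2}\right) \frac{1}{57807} = - \frac{3643}{38538}$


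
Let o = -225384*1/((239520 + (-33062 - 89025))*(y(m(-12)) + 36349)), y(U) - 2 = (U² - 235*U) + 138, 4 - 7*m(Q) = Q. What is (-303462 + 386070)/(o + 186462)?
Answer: 2848665980320968/6429982034071241 ≈ 0.44303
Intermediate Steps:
m(Q) = 4/7 - Q/7
y(U) = 140 + U² - 235*U (y(U) = 2 + ((U² - 235*U) + 138) = 2 + (138 + U² - 235*U) = 140 + U² - 235*U)
o = -3681272/68968283467 (o = -225384*1/((239520 + (-33062 - 89025))*((140 + (4/7 - ⅐*(-12))² - 235*(4/7 - ⅐*(-12))) + 36349)) = -225384*1/((239520 - 122087)*((140 + (4/7 + 12/7)² - 235*(4/7 + 12/7)) + 36349)) = -225384*1/(117433*((140 + (16/7)² - 235*16/7) + 36349)) = -225384*1/(117433*((140 + 256/49 - 3760/7) + 36349)) = -225384*1/(117433*(-19204/49 + 36349)) = -225384/(117433*(1761897/49)) = -225384/206904850401/49 = -225384*49/206904850401 = -3681272/68968283467 ≈ -5.3376e-5)
(-303462 + 386070)/(o + 186462) = (-303462 + 386070)/(-3681272/68968283467 + 186462) = 82608/(12859964068142482/68968283467) = 82608*(68968283467/12859964068142482) = 2848665980320968/6429982034071241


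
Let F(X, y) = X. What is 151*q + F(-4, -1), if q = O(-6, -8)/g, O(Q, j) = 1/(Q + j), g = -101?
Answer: -5505/1414 ≈ -3.8932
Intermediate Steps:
q = 1/1414 (q = 1/(-6 - 8*(-101)) = -1/101/(-14) = -1/14*(-1/101) = 1/1414 ≈ 0.00070721)
151*q + F(-4, -1) = 151*(1/1414) - 4 = 151/1414 - 4 = -5505/1414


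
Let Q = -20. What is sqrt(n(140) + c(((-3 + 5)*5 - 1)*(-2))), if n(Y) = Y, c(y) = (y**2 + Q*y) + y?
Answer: sqrt(806) ≈ 28.390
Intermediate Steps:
c(y) = y**2 - 19*y (c(y) = (y**2 - 20*y) + y = y**2 - 19*y)
sqrt(n(140) + c(((-3 + 5)*5 - 1)*(-2))) = sqrt(140 + (((-3 + 5)*5 - 1)*(-2))*(-19 + ((-3 + 5)*5 - 1)*(-2))) = sqrt(140 + ((2*5 - 1)*(-2))*(-19 + (2*5 - 1)*(-2))) = sqrt(140 + ((10 - 1)*(-2))*(-19 + (10 - 1)*(-2))) = sqrt(140 + (9*(-2))*(-19 + 9*(-2))) = sqrt(140 - 18*(-19 - 18)) = sqrt(140 - 18*(-37)) = sqrt(140 + 666) = sqrt(806)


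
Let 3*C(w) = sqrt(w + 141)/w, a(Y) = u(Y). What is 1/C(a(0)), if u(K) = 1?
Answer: 3*sqrt(142)/142 ≈ 0.25175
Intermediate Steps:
a(Y) = 1
C(w) = sqrt(141 + w)/(3*w) (C(w) = (sqrt(w + 141)/w)/3 = (sqrt(141 + w)/w)/3 = sqrt(141 + w)/(3*w))
1/C(a(0)) = 1/((1/3)*sqrt(141 + 1)/1) = 1/((1/3)*1*sqrt(142)) = 1/(sqrt(142)/3) = 3*sqrt(142)/142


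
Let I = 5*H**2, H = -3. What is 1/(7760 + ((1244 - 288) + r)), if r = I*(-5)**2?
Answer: 1/9841 ≈ 0.00010162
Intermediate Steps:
I = 45 (I = 5*(-3)**2 = 5*9 = 45)
r = 1125 (r = 45*(-5)**2 = 45*25 = 1125)
1/(7760 + ((1244 - 288) + r)) = 1/(7760 + ((1244 - 288) + 1125)) = 1/(7760 + (956 + 1125)) = 1/(7760 + 2081) = 1/9841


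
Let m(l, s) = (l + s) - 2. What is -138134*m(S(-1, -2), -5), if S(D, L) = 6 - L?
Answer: -138134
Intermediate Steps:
m(l, s) = -2 + l + s
-138134*m(S(-1, -2), -5) = -138134*(-2 + (6 - 1*(-2)) - 5) = -138134*(-2 + (6 + 2) - 5) = -138134*(-2 + 8 - 5) = -138134*1 = -138134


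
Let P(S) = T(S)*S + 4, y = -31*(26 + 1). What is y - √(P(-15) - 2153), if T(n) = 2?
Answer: -837 - I*√2179 ≈ -837.0 - 46.68*I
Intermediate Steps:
y = -837 (y = -31*27 = -837)
P(S) = 4 + 2*S (P(S) = 2*S + 4 = 4 + 2*S)
y - √(P(-15) - 2153) = -837 - √((4 + 2*(-15)) - 2153) = -837 - √((4 - 30) - 2153) = -837 - √(-26 - 2153) = -837 - √(-2179) = -837 - I*√2179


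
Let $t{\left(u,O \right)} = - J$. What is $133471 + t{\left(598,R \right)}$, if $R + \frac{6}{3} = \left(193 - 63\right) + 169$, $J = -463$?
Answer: $133934$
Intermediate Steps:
$R = 297$ ($R = -2 + \left(\left(193 - 63\right) + 169\right) = -2 + \left(130 + 169\right) = -2 + 299 = 297$)
$t{\left(u,O \right)} = 463$ ($t{\left(u,O \right)} = \left(-1\right) \left(-463\right) = 463$)
$133471 + t{\left(598,R \right)} = 133471 + 463 = 133934$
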